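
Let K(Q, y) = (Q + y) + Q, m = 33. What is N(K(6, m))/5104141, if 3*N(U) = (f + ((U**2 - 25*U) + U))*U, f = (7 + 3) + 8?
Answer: 14445/5104141 ≈ 0.0028301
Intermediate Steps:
K(Q, y) = y + 2*Q
f = 18 (f = 10 + 8 = 18)
N(U) = U*(18 + U**2 - 24*U)/3 (N(U) = ((18 + ((U**2 - 25*U) + U))*U)/3 = ((18 + (U**2 - 24*U))*U)/3 = ((18 + U**2 - 24*U)*U)/3 = (U*(18 + U**2 - 24*U))/3 = U*(18 + U**2 - 24*U)/3)
N(K(6, m))/5104141 = ((33 + 2*6)*(18 + (33 + 2*6)**2 - 24*(33 + 2*6))/3)/5104141 = ((33 + 12)*(18 + (33 + 12)**2 - 24*(33 + 12))/3)*(1/5104141) = ((1/3)*45*(18 + 45**2 - 24*45))*(1/5104141) = ((1/3)*45*(18 + 2025 - 1080))*(1/5104141) = ((1/3)*45*963)*(1/5104141) = 14445*(1/5104141) = 14445/5104141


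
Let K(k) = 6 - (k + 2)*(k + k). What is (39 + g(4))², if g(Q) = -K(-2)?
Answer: 1089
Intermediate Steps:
K(k) = 6 - 2*k*(2 + k) (K(k) = 6 - (2 + k)*2*k = 6 - 2*k*(2 + k))
g(Q) = -6 (g(Q) = -(6 - 4*(-2) - 2*(-2)²) = -(6 + 8 - 2*4) = -(6 + 8 - 8) = -1*6 = -6)
(39 + g(4))² = (39 - 6)² = 33² = 1089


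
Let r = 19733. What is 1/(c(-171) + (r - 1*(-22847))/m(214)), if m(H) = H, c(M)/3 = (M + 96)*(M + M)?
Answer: 107/8254940 ≈ 1.2962e-5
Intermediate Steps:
c(M) = 6*M*(96 + M) (c(M) = 3*((M + 96)*(M + M)) = 3*((96 + M)*(2*M)) = 3*(2*M*(96 + M)) = 6*M*(96 + M))
1/(c(-171) + (r - 1*(-22847))/m(214)) = 1/(6*(-171)*(96 - 171) + (19733 - 1*(-22847))/214) = 1/(6*(-171)*(-75) + (19733 + 22847)*(1/214)) = 1/(76950 + 42580*(1/214)) = 1/(76950 + 21290/107) = 1/(8254940/107) = 107/8254940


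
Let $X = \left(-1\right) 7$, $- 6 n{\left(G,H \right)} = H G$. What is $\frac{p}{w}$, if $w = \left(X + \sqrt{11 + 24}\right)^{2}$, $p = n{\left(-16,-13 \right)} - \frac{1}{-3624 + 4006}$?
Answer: $- \frac{39731}{2674} - \frac{39731 \sqrt{35}}{16044} \approx -29.509$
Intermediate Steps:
$n{\left(G,H \right)} = - \frac{G H}{6}$ ($n{\left(G,H \right)} = - \frac{H G}{6} = - \frac{G H}{6}$)
$X = -7$
$p = - \frac{39731}{1146}$ ($p = \left(- \frac{1}{6}\right) \left(-16\right) \left(-13\right) - \frac{1}{-3624 + 4006} = - \frac{104}{3} - \frac{1}{382} = - \frac{39731}{1146} \approx -34.669$)
$w = \left(-7 + \sqrt{35}\right)^{2}$ ($w = \left(-7 + \sqrt{11 + 24}\right)^{2} = \left(-7 + \sqrt{35}\right)^{2} \approx 1.1749$)
$\frac{p}{w} = - \frac{39731}{1146 \left(7 - \sqrt{35}\right)^{2}}$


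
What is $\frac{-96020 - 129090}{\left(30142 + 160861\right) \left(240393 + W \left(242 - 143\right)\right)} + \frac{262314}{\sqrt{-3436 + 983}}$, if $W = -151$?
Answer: $- \frac{112555}{21530240166} - \frac{262314 i \sqrt{2453}}{2453} \approx -5.2278 \cdot 10^{-6} - 5296.3 i$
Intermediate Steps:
$\frac{-96020 - 129090}{\left(30142 + 160861\right) \left(240393 + W \left(242 - 143\right)\right)} + \frac{262314}{\sqrt{-3436 + 983}} = \frac{-96020 - 129090}{\left(30142 + 160861\right) \left(240393 - 151 \left(242 - 143\right)\right)} + \frac{262314}{\sqrt{-3436 + 983}} = - \frac{225110}{191003 \left(240393 - 14949\right)} + \frac{262314}{\sqrt{-2453}} = - \frac{225110}{191003 \left(240393 - 14949\right)} + \frac{262314}{i \sqrt{2453}} = - \frac{225110}{191003 \cdot 225444} + 262314 \left(- \frac{i \sqrt{2453}}{2453}\right) = - \frac{225110}{43060480332} - \frac{262314 i \sqrt{2453}}{2453} = \left(-225110\right) \frac{1}{43060480332} - \frac{262314 i \sqrt{2453}}{2453} = - \frac{112555}{21530240166} - \frac{262314 i \sqrt{2453}}{2453}$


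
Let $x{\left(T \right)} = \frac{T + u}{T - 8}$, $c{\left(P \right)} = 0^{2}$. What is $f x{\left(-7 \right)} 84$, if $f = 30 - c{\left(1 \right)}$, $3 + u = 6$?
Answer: $672$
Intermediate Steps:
$u = 3$ ($u = -3 + 6 = 3$)
$c{\left(P \right)} = 0$
$f = 30$ ($f = 30 - 0 = 30 + 0 = 30$)
$x{\left(T \right)} = \frac{3 + T}{-8 + T}$ ($x{\left(T \right)} = \frac{T + 3}{T - 8} = \frac{3 + T}{-8 + T}$)
$f x{\left(-7 \right)} 84 = 30 \frac{3 - 7}{-8 - 7} \cdot 84 = 30 \frac{1}{-15} \left(-4\right) 84 = 30 \left(\left(- \frac{1}{15}\right) \left(-4\right)\right) 84 = 30 \cdot \frac{4}{15} \cdot 84 = 8 \cdot 84 = 672$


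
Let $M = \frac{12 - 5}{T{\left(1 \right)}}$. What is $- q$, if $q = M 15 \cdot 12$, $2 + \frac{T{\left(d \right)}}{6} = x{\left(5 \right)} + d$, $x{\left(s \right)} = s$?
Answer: $- \frac{105}{2} \approx -52.5$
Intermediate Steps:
$T{\left(d \right)} = 18 + 6 d$ ($T{\left(d \right)} = -12 + 6 \left(5 + d\right) = -12 + \left(30 + 6 d\right) = 18 + 6 d$)
$M = \frac{7}{24}$ ($M = \frac{12 - 5}{18 + 6 \cdot 1} = \frac{12 - 5}{18 + 6} = \frac{7}{24} \approx 0.29167$)
$q = \frac{105}{2}$ ($q = \frac{7}{24} \cdot 15 \cdot 12 = \frac{35}{8} \cdot 12 = \frac{105}{2} \approx 52.5$)
$- q = \left(-1\right) \frac{105}{2} = - \frac{105}{2}$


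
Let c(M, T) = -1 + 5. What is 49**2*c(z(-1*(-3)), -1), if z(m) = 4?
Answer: 9604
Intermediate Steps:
c(M, T) = 4
49**2*c(z(-1*(-3)), -1) = 49**2*4 = 2401*4 = 9604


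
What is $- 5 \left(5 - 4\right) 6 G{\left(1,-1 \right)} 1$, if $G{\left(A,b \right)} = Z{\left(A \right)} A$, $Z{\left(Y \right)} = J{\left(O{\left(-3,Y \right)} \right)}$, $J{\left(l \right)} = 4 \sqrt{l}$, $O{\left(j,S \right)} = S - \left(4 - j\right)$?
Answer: $- 120 i \sqrt{6} \approx - 293.94 i$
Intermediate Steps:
$O{\left(j,S \right)} = -4 + S + j$ ($O{\left(j,S \right)} = S + \left(-4 + j\right) = -4 + S + j$)
$Z{\left(Y \right)} = 4 \sqrt{-7 + Y}$ ($Z{\left(Y \right)} = 4 \sqrt{-4 + Y - 3} = 4 \sqrt{-7 + Y}$)
$G{\left(A,b \right)} = 4 A \sqrt{-7 + A}$ ($G{\left(A,b \right)} = 4 \sqrt{-7 + A} A = 4 A \sqrt{-7 + A}$)
$- 5 \left(5 - 4\right) 6 G{\left(1,-1 \right)} 1 = - 5 \left(5 - 4\right) 6 \cdot 4 \cdot 1 \sqrt{-7 + 1} \cdot 1 = \left(-5\right) 1 \cdot 6 \cdot 4 \cdot 1 \sqrt{-6} \cdot 1 = \left(-5\right) 6 \cdot 4 \cdot 1 i \sqrt{6} \cdot 1 = - 30 \cdot 4 i \sqrt{6} \cdot 1 = - 120 i \sqrt{6} \cdot 1 = - 120 i \sqrt{6}$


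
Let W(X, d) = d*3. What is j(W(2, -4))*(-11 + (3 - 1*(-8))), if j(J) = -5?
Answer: 0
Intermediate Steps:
W(X, d) = 3*d
j(W(2, -4))*(-11 + (3 - 1*(-8))) = -5*(-11 + (3 - 1*(-8))) = -5*(-11 + (3 + 8)) = -5*(-11 + 11) = -5*0 = 0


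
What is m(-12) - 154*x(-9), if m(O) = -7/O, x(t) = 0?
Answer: 7/12 ≈ 0.58333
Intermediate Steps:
m(-12) - 154*x(-9) = -7/(-12) - 154*0 = -7*(-1/12) + 0 = 7/12 + 0 = 7/12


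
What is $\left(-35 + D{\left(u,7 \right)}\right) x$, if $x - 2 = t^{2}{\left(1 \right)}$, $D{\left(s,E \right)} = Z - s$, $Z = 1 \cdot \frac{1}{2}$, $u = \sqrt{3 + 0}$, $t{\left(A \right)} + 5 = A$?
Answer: $-621 - 18 \sqrt{3} \approx -652.18$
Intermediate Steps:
$t{\left(A \right)} = -5 + A$
$u = \sqrt{3} \approx 1.732$
$Z = \frac{1}{2}$ ($Z = 1 \cdot \frac{1}{2} = \frac{1}{2} \approx 0.5$)
$D{\left(s,E \right)} = \frac{1}{2} - s$
$x = 18$ ($x = 2 + \left(-5 + 1\right)^{2} = 2 + \left(-4\right)^{2} = 2 + 16 = 18$)
$\left(-35 + D{\left(u,7 \right)}\right) x = \left(-35 + \left(\frac{1}{2} - \sqrt{3}\right)\right) 18 = \left(- \frac{69}{2} - \sqrt{3}\right) 18 = -621 - 18 \sqrt{3}$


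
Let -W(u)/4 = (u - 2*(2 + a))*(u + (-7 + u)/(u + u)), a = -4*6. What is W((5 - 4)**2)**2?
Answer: 129600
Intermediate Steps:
a = -24
W(u) = -4*(44 + u)*(u + (-7 + u)/(2*u)) (W(u) = -4*(u - 2*(2 - 24))*(u + (-7 + u)/(u + u)) = -4*(u - 2*(-22))*(u + (-7 + u)/((2*u))) = -4*(u + 44)*(u + (-7 + u)*(1/(2*u))) = -4*(44 + u)*(u + (-7 + u)/(2*u)))
W((5 - 4)**2)**2 = (-74 - 178*(5 - 4)**2 - 4*(5 - 4)**4 + 616/((5 - 4)**2))**2 = (-74 - 178*1**2 - 4*(1**2)**2 + 616/(1**2))**2 = (-74 - 178*1 - 4*1**2 + 616/1)**2 = (-74 - 178 - 4*1 + 616*1)**2 = (-74 - 178 - 4 + 616)**2 = 360**2 = 129600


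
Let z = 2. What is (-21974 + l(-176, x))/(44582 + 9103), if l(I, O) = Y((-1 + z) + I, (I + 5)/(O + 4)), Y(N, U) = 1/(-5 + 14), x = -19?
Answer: -39553/96633 ≈ -0.40931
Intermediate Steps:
Y(N, U) = ⅑ (Y(N, U) = 1/9 = ⅑)
l(I, O) = ⅑
(-21974 + l(-176, x))/(44582 + 9103) = (-21974 + ⅑)/(44582 + 9103) = -197765/9/53685 = -197765/9*1/53685 = -39553/96633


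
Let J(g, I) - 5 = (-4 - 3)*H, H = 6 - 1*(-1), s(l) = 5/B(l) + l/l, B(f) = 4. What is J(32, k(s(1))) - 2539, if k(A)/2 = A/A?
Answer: -2583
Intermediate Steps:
s(l) = 9/4 (s(l) = 5/4 + l/l = 5*(¼) + 1 = 5/4 + 1 = 9/4)
H = 7 (H = 6 + 1 = 7)
k(A) = 2 (k(A) = 2*(A/A) = 2*1 = 2)
J(g, I) = -44 (J(g, I) = 5 + (-4 - 3)*7 = 5 - 7*7 = 5 - 49 = -44)
J(32, k(s(1))) - 2539 = -44 - 2539 = -2583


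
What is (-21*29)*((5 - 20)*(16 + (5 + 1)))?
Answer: 200970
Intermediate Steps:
(-21*29)*((5 - 20)*(16 + (5 + 1))) = -(-9135)*(16 + 6) = -(-9135)*22 = -609*(-330) = 200970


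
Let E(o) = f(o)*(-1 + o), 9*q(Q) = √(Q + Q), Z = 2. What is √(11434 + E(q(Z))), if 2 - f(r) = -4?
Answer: 4*√6429/3 ≈ 106.91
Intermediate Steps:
f(r) = 6 (f(r) = 2 - 1*(-4) = 2 + 4 = 6)
q(Q) = √2*√Q/9 (q(Q) = √(Q + Q)/9 = √(2*Q)/9 = (√2*√Q)/9 = √2*√Q/9)
E(o) = -6 + 6*o (E(o) = 6*(-1 + o) = -6 + 6*o)
√(11434 + E(q(Z))) = √(11434 + (-6 + 6*(√2*√2/9))) = √(11434 + (-6 + 6*(2/9))) = √(11434 + (-6 + 4/3)) = √(11434 - 14/3) = √(34288/3) = 4*√6429/3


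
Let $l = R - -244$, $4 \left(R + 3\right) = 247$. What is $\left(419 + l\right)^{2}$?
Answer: $\frac{8334769}{16} \approx 5.2092 \cdot 10^{5}$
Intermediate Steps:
$R = \frac{235}{4}$ ($R = -3 + \frac{1}{4} \cdot 247 = -3 + \frac{247}{4} = \frac{235}{4} \approx 58.75$)
$l = \frac{1211}{4}$ ($l = \frac{235}{4} - -244 = \frac{235}{4} + 244 = \frac{1211}{4} \approx 302.75$)
$\left(419 + l\right)^{2} = \left(419 + \frac{1211}{4}\right)^{2} = \left(\frac{2887}{4}\right)^{2} = \frac{8334769}{16}$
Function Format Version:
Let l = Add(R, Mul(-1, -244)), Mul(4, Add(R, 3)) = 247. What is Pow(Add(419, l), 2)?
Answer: Rational(8334769, 16) ≈ 5.2092e+5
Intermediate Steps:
R = Rational(235, 4) (R = Add(-3, Mul(Rational(1, 4), 247)) = Add(-3, Rational(247, 4)) = Rational(235, 4) ≈ 58.750)
l = Rational(1211, 4) (l = Add(Rational(235, 4), Mul(-1, -244)) = Add(Rational(235, 4), 244) = Rational(1211, 4) ≈ 302.75)
Pow(Add(419, l), 2) = Pow(Add(419, Rational(1211, 4)), 2) = Pow(Rational(2887, 4), 2) = Rational(8334769, 16)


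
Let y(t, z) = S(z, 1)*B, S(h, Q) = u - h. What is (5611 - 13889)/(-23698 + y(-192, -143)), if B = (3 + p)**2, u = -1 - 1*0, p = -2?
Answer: 4139/11778 ≈ 0.35142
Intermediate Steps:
u = -1 (u = -1 + 0 = -1)
B = 1 (B = (3 - 2)**2 = 1**2 = 1)
S(h, Q) = -1 - h
y(t, z) = -1 - z (y(t, z) = (-1 - z)*1 = -1 - z)
(5611 - 13889)/(-23698 + y(-192, -143)) = (5611 - 13889)/(-23698 + (-1 - 1*(-143))) = -8278/(-23698 + (-1 + 143)) = -8278/(-23698 + 142) = -8278/(-23556) = -8278*(-1/23556) = 4139/11778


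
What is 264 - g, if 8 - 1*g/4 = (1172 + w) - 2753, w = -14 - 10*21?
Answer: -6988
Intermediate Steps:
w = -224 (w = -14 - 210 = -224)
g = 7252 (g = 32 - 4*((1172 - 224) - 2753) = 32 - 4*(948 - 2753) = 32 - 4*(-1805) = 32 + 7220 = 7252)
264 - g = 264 - 1*7252 = 264 - 7252 = -6988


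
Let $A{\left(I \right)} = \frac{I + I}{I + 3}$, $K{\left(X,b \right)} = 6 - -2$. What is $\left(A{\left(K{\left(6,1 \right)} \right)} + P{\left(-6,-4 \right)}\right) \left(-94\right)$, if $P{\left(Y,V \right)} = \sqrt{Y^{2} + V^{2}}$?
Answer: $- \frac{1504}{11} - 188 \sqrt{13} \approx -814.57$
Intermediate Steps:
$K{\left(X,b \right)} = 8$ ($K{\left(X,b \right)} = 6 + 2 = 8$)
$A{\left(I \right)} = \frac{2 I}{3 + I}$
$P{\left(Y,V \right)} = \sqrt{V^{2} + Y^{2}}$
$\left(A{\left(K{\left(6,1 \right)} \right)} + P{\left(-6,-4 \right)}\right) \left(-94\right) = \left(2 \cdot 8 \frac{1}{3 + 8} + \sqrt{\left(-4\right)^{2} + \left(-6\right)^{2}}\right) \left(-94\right) = \left(2 \cdot 8 \cdot \frac{1}{11} + \sqrt{16 + 36}\right) \left(-94\right) = \left(2 \cdot 8 \cdot \frac{1}{11} + \sqrt{52}\right) \left(-94\right) = \left(\frac{16}{11} + 2 \sqrt{13}\right) \left(-94\right) = - \frac{1504}{11} - 188 \sqrt{13}$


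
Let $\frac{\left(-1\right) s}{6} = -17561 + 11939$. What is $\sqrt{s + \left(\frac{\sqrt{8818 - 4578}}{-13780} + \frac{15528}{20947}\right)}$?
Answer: $\frac{\sqrt{175660353977683727100 - 1511586107005 \sqrt{265}}}{72162415} \approx 183.66$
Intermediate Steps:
$s = 33732$ ($s = - 6 \left(-17561 + 11939\right) = \left(-6\right) \left(-5622\right) = 33732$)
$\sqrt{s + \left(\frac{\sqrt{8818 - 4578}}{-13780} + \frac{15528}{20947}\right)} = \sqrt{33732 + \left(\frac{\sqrt{8818 - 4578}}{-13780} + \frac{15528}{20947}\right)} = \sqrt{33732 + \left(\sqrt{4240} \left(- \frac{1}{13780}\right) + 15528 \cdot \frac{1}{20947}\right)} = \sqrt{33732 + \left(4 \sqrt{265} \left(- \frac{1}{13780}\right) + \frac{15528}{20947}\right)} = \sqrt{33732 + \left(- \frac{\sqrt{265}}{3445} + \frac{15528}{20947}\right)} = \sqrt{33732 + \left(\frac{15528}{20947} - \frac{\sqrt{265}}{3445}\right)} = \sqrt{\frac{706599732}{20947} - \frac{\sqrt{265}}{3445}}$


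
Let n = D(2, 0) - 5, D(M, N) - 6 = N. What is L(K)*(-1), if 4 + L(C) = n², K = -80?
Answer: 3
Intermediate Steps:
D(M, N) = 6 + N
n = 1 (n = (6 + 0) - 5 = 6 - 5 = 1)
L(C) = -3 (L(C) = -4 + 1² = -4 + 1 = -3)
L(K)*(-1) = -3*(-1) = 3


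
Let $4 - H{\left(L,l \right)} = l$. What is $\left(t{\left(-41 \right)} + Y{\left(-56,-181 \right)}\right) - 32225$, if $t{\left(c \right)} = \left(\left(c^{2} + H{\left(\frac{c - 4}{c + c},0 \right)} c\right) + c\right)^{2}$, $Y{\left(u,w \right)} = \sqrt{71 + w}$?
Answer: $2146351 + i \sqrt{110} \approx 2.1464 \cdot 10^{6} + 10.488 i$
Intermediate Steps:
$H{\left(L,l \right)} = 4 - l$
$t{\left(c \right)} = \left(c^{2} + 5 c\right)^{2}$ ($t{\left(c \right)} = \left(\left(c^{2} + \left(4 - 0\right) c\right) + c\right)^{2} = \left(\left(c^{2} + \left(4 + 0\right) c\right) + c\right)^{2} = \left(\left(c^{2} + 4 c\right) + c\right)^{2} = \left(c^{2} + 5 c\right)^{2}$)
$\left(t{\left(-41 \right)} + Y{\left(-56,-181 \right)}\right) - 32225 = \left(\left(-41\right)^{2} \left(5 - 41\right)^{2} + \sqrt{71 - 181}\right) - 32225 = \left(1681 \left(-36\right)^{2} + \sqrt{-110}\right) - 32225 = \left(1681 \cdot 1296 + i \sqrt{110}\right) - 32225 = \left(2178576 + i \sqrt{110}\right) - 32225 = 2146351 + i \sqrt{110}$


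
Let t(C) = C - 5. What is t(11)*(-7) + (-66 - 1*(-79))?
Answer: -29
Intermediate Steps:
t(C) = -5 + C
t(11)*(-7) + (-66 - 1*(-79)) = (-5 + 11)*(-7) + (-66 - 1*(-79)) = 6*(-7) + (-66 + 79) = -42 + 13 = -29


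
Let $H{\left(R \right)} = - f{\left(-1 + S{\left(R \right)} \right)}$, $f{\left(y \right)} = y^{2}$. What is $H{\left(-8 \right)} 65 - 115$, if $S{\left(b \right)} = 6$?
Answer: $-1740$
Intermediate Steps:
$H{\left(R \right)} = -25$ ($H{\left(R \right)} = - \left(-1 + 6\right)^{2} = - 5^{2} = \left(-1\right) 25 = -25$)
$H{\left(-8 \right)} 65 - 115 = \left(-25\right) 65 - 115 = -1625 - 115 = -1740$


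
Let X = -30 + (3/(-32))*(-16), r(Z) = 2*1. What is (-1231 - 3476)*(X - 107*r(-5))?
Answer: 2282895/2 ≈ 1.1414e+6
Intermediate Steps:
r(Z) = 2
X = -57/2 (X = -30 + (3*(-1/32))*(-16) = -30 - 3/32*(-16) = -30 + 3/2 = -57/2 ≈ -28.500)
(-1231 - 3476)*(X - 107*r(-5)) = (-1231 - 3476)*(-57/2 - 107*2) = -4707*(-57/2 - 214) = -4707*(-485/2) = 2282895/2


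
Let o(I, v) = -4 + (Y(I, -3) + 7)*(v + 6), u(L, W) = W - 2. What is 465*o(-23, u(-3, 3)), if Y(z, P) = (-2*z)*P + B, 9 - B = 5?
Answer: -415245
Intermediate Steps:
B = 4 (B = 9 - 1*5 = 9 - 5 = 4)
u(L, W) = -2 + W
Y(z, P) = 4 - 2*P*z (Y(z, P) = (-2*z)*P + 4 = -2*P*z + 4 = 4 - 2*P*z)
o(I, v) = -4 + (6 + v)*(11 + 6*I) (o(I, v) = -4 + ((4 - 2*(-3)*I) + 7)*(v + 6) = -4 + ((4 + 6*I) + 7)*(6 + v) = -4 + (11 + 6*I)*(6 + v) = -4 + (6 + v)*(11 + 6*I))
465*o(-23, u(-3, 3)) = 465*(62 + 11*(-2 + 3) + 36*(-23) + 6*(-23)*(-2 + 3)) = 465*(62 + 11*1 - 828 + 6*(-23)*1) = 465*(62 + 11 - 828 - 138) = 465*(-893) = -415245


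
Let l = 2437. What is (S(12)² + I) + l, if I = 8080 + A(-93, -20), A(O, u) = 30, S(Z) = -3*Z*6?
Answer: 57203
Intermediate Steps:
S(Z) = -18*Z
I = 8110 (I = 8080 + 30 = 8110)
(S(12)² + I) + l = ((-18*12)² + 8110) + 2437 = ((-216)² + 8110) + 2437 = (46656 + 8110) + 2437 = 54766 + 2437 = 57203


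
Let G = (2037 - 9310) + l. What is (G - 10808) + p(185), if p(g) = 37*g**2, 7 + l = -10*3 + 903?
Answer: 1249110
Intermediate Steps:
l = 866 (l = -7 + (-10*3 + 903) = -7 + (-30 + 903) = -7 + 873 = 866)
G = -6407 (G = (2037 - 9310) + 866 = -7273 + 866 = -6407)
(G - 10808) + p(185) = (-6407 - 10808) + 37*185**2 = -17215 + 37*34225 = -17215 + 1266325 = 1249110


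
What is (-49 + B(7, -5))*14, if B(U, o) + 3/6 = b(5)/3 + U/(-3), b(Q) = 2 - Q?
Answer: -2219/3 ≈ -739.67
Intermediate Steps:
B(U, o) = -3/2 - U/3 (B(U, o) = -1/2 + ((2 - 1*5)/3 + U/(-3)) = -1/2 + ((2 - 5)*(1/3) + U*(-1/3)) = -1/2 + (-3*1/3 - U/3) = -1/2 + (-1 - U/3) = -3/2 - U/3)
(-49 + B(7, -5))*14 = (-49 + (-3/2 - 1/3*7))*14 = (-49 + (-3/2 - 7/3))*14 = (-49 - 23/6)*14 = -317/6*14 = -2219/3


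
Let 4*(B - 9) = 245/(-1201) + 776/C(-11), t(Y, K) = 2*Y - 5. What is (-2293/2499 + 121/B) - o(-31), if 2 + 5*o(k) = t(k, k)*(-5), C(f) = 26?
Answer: -770193104932/12805763145 ≈ -60.144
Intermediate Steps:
t(Y, K) = -5 + 2*Y
o(k) = 23/5 - 2*k (o(k) = -⅖ + ((-5 + 2*k)*(-5))/5 = -⅖ + (25 - 10*k)/5 = -⅖ + (5 - 2*k) = 23/5 - 2*k)
B = 1024871/62452 (B = 9 + (245/(-1201) + 776/26)/4 = 9 + (245*(-1/1201) + 776*(1/26))/4 = 9 + (-245/1201 + 388/13)/4 = 9 + (¼)*(462803/15613) = 9 + 462803/62452 = 1024871/62452 ≈ 16.411)
(-2293/2499 + 121/B) - o(-31) = (-2293/2499 + 121/(1024871/62452)) - (23/5 - 2*(-31)) = (-2293*1/2499 + 121*(62452/1024871)) - (23/5 + 62) = (-2293/2499 + 7556692/1024871) - 1*333/5 = 16534144105/2561152629 - 333/5 = -770193104932/12805763145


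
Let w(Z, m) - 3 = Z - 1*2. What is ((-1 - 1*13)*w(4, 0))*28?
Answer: -1960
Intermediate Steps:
w(Z, m) = 1 + Z (w(Z, m) = 3 + (Z - 1*2) = 3 + (Z - 2) = 3 + (-2 + Z) = 1 + Z)
((-1 - 1*13)*w(4, 0))*28 = ((-1 - 1*13)*(1 + 4))*28 = ((-1 - 13)*5)*28 = -14*5*28 = -70*28 = -1960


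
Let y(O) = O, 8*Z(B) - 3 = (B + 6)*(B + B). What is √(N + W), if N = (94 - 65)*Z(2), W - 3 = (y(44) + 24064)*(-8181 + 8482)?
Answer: √116106206/4 ≈ 2693.8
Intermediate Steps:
Z(B) = 3/8 + B*(6 + B)/4 (Z(B) = 3/8 + ((B + 6)*(B + B))/8 = 3/8 + ((6 + B)*(2*B))/8 = 3/8 + (2*B*(6 + B))/8 = 3/8 + B*(6 + B)/4)
W = 7256511 (W = 3 + (44 + 24064)*(-8181 + 8482) = 3 + 24108*301 = 3 + 7256508 = 7256511)
N = 1015/8 (N = (94 - 65)*(3/8 + (¼)*2² + (3/2)*2) = 29*(3/8 + (¼)*4 + 3) = 29*(3/8 + 1 + 3) = 29*(35/8) = 1015/8 ≈ 126.88)
√(N + W) = √(1015/8 + 7256511) = √(58053103/8) = √116106206/4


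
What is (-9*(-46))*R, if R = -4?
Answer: -1656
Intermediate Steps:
(-9*(-46))*R = -9*(-46)*(-4) = 414*(-4) = -1656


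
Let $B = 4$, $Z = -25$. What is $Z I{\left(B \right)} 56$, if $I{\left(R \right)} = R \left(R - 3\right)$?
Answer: $-5600$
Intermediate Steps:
$I{\left(R \right)} = R \left(-3 + R\right)$
$Z I{\left(B \right)} 56 = - 25 \cdot 4 \left(-3 + 4\right) 56 = - 25 \cdot 4 \cdot 1 \cdot 56 = \left(-25\right) 4 \cdot 56 = \left(-100\right) 56 = -5600$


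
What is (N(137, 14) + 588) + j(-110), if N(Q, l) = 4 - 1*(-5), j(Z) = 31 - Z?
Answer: 738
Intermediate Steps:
N(Q, l) = 9 (N(Q, l) = 4 + 5 = 9)
(N(137, 14) + 588) + j(-110) = (9 + 588) + (31 - 1*(-110)) = 597 + (31 + 110) = 597 + 141 = 738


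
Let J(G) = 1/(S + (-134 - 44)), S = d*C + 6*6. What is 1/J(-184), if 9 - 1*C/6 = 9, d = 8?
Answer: -142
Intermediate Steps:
C = 0 (C = 54 - 6*9 = 54 - 54 = 0)
S = 36 (S = 8*0 + 6*6 = 0 + 36 = 36)
J(G) = -1/142 (J(G) = 1/(36 + (-134 - 44)) = 1/(36 - 178) = 1/(-142) = -1/142)
1/J(-184) = 1/(-1/142) = -142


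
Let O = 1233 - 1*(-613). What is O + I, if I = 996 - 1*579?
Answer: 2263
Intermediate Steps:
I = 417 (I = 996 - 579 = 417)
O = 1846 (O = 1233 + 613 = 1846)
O + I = 1846 + 417 = 2263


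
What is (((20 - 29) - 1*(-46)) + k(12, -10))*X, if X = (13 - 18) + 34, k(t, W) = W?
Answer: 783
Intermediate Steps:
X = 29 (X = -5 + 34 = 29)
(((20 - 29) - 1*(-46)) + k(12, -10))*X = (((20 - 29) - 1*(-46)) - 10)*29 = ((-9 + 46) - 10)*29 = (37 - 10)*29 = 27*29 = 783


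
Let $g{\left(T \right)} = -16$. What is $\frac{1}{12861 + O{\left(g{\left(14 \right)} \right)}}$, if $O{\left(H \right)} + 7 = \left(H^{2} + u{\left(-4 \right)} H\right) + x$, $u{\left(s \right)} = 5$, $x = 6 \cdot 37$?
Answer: $\frac{1}{13252} \approx 7.546 \cdot 10^{-5}$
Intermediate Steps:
$x = 222$
$O{\left(H \right)} = 215 + H^{2} + 5 H$ ($O{\left(H \right)} = -7 + \left(\left(H^{2} + 5 H\right) + 222\right) = -7 + \left(222 + H^{2} + 5 H\right) = 215 + H^{2} + 5 H$)
$\frac{1}{12861 + O{\left(g{\left(14 \right)} \right)}} = \frac{1}{12861 + \left(215 + \left(-16\right)^{2} + 5 \left(-16\right)\right)} = \frac{1}{12861 + \left(215 + 256 - 80\right)} = \frac{1}{12861 + 391} = \frac{1}{13252}$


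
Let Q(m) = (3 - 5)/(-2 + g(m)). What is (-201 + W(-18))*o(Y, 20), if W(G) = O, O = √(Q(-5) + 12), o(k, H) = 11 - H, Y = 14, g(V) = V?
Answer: 1809 - 9*√602/7 ≈ 1777.5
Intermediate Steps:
Q(m) = -2/(-2 + m) (Q(m) = (3 - 5)/(-2 + m) = -2/(-2 + m))
O = √602/7 (O = √(-2/(-2 - 5) + 12) = √(-2/(-7) + 12) = √(-2*(-⅐) + 12) = √(2/7 + 12) = √(86/7) = √602/7 ≈ 3.5051)
W(G) = √602/7
(-201 + W(-18))*o(Y, 20) = (-201 + √602/7)*(11 - 1*20) = (-201 + √602/7)*(11 - 20) = (-201 + √602/7)*(-9) = 1809 - 9*√602/7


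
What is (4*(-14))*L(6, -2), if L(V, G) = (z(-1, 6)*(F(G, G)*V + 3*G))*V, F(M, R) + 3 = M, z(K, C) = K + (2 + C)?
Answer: 84672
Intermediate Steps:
z(K, C) = 2 + C + K
F(M, R) = -3 + M
L(V, G) = V*(21*G + 7*V*(-3 + G)) (L(V, G) = ((2 + 6 - 1)*((-3 + G)*V + 3*G))*V = (7*(V*(-3 + G) + 3*G))*V = (7*(3*G + V*(-3 + G)))*V = (21*G + 7*V*(-3 + G))*V = V*(21*G + 7*V*(-3 + G)))
(4*(-14))*L(6, -2) = (4*(-14))*(7*6*(3*(-2) + 6*(-3 - 2))) = -392*6*(-6 + 6*(-5)) = -392*6*(-6 - 30) = -392*6*(-36) = -56*(-1512) = 84672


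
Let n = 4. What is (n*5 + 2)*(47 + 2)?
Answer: 1078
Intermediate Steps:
(n*5 + 2)*(47 + 2) = (4*5 + 2)*(47 + 2) = (20 + 2)*49 = 22*49 = 1078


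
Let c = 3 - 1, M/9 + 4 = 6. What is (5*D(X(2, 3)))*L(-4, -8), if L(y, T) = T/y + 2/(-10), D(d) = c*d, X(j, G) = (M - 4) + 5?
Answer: 342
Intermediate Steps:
M = 18 (M = -36 + 9*6 = -36 + 54 = 18)
c = 2
X(j, G) = 19 (X(j, G) = (18 - 4) + 5 = 14 + 5 = 19)
D(d) = 2*d
L(y, T) = -⅕ + T/y (L(y, T) = T/y + 2*(-⅒) = T/y - ⅕ = -⅕ + T/y)
(5*D(X(2, 3)))*L(-4, -8) = (5*(2*19))*((-8 - ⅕*(-4))/(-4)) = (5*38)*(-(-8 + ⅘)/4) = 190*(-¼*(-36/5)) = 190*(9/5) = 342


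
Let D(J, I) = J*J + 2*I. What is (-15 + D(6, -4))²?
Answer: 169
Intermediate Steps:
D(J, I) = J² + 2*I
(-15 + D(6, -4))² = (-15 + (6² + 2*(-4)))² = (-15 + (36 - 8))² = (-15 + 28)² = 13² = 169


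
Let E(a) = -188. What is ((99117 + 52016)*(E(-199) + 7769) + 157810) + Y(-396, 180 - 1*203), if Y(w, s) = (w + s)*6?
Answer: 1145894569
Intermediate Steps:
Y(w, s) = 6*s + 6*w (Y(w, s) = (s + w)*6 = 6*s + 6*w)
((99117 + 52016)*(E(-199) + 7769) + 157810) + Y(-396, 180 - 1*203) = ((99117 + 52016)*(-188 + 7769) + 157810) + (6*(180 - 1*203) + 6*(-396)) = (151133*7581 + 157810) + (6*(180 - 203) - 2376) = (1145739273 + 157810) + (6*(-23) - 2376) = 1145897083 + (-138 - 2376) = 1145897083 - 2514 = 1145894569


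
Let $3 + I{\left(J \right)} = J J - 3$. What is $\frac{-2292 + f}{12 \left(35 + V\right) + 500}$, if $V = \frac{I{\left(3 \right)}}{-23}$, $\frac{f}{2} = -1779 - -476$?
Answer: $- \frac{56327}{10562} \approx -5.333$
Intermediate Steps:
$I{\left(J \right)} = -6 + J^{2}$ ($I{\left(J \right)} = -3 + \left(J J - 3\right) = -3 + \left(J^{2} - 3\right) = -3 + \left(-3 + J^{2}\right) = -6 + J^{2}$)
$f = -2606$ ($f = 2 \left(-1779 - -476\right) = 2 \left(-1779 + 476\right) = 2 \left(-1303\right) = -2606$)
$V = - \frac{3}{23}$ ($V = \frac{-6 + 3^{2}}{-23} = \left(-6 + 9\right) \left(- \frac{1}{23}\right) = 3 \left(- \frac{1}{23}\right) = - \frac{3}{23} \approx -0.13043$)
$\frac{-2292 + f}{12 \left(35 + V\right) + 500} = \frac{-2292 - 2606}{12 \left(35 - \frac{3}{23}\right) + 500} = - \frac{4898}{12 \cdot \frac{802}{23} + 500} = - \frac{4898}{\frac{9624}{23} + 500} = - \frac{4898}{\frac{21124}{23}} = \left(-4898\right) \frac{23}{21124} = - \frac{56327}{10562}$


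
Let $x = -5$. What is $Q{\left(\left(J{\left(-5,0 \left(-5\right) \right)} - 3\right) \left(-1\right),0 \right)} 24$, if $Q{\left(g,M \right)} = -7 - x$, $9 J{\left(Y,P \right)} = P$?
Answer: $-48$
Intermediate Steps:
$J{\left(Y,P \right)} = \frac{P}{9}$
$Q{\left(g,M \right)} = -2$ ($Q{\left(g,M \right)} = -7 - -5 = -7 + 5 = -2$)
$Q{\left(\left(J{\left(-5,0 \left(-5\right) \right)} - 3\right) \left(-1\right),0 \right)} 24 = \left(-2\right) 24 = -48$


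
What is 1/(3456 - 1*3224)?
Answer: 1/232 ≈ 0.0043103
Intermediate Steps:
1/(3456 - 1*3224) = 1/(3456 - 3224) = 1/232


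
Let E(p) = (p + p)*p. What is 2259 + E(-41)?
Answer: 5621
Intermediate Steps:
E(p) = 2*p**2 (E(p) = (2*p)*p = 2*p**2)
2259 + E(-41) = 2259 + 2*(-41)**2 = 2259 + 2*1681 = 2259 + 3362 = 5621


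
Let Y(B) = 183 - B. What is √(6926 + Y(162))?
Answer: √6947 ≈ 83.349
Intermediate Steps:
√(6926 + Y(162)) = √(6926 + (183 - 1*162)) = √(6926 + (183 - 162)) = √(6926 + 21) = √6947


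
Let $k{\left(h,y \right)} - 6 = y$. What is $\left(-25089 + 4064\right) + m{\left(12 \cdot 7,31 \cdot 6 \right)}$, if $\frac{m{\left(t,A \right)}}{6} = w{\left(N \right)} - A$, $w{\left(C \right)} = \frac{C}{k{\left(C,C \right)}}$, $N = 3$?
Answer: $-22139$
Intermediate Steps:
$k{\left(h,y \right)} = 6 + y$
$w{\left(C \right)} = \frac{C}{6 + C}$
$m{\left(t,A \right)} = 2 - 6 A$ ($m{\left(t,A \right)} = 6 \left(\frac{3}{6 + 3} - A\right) = 6 \left(\frac{3}{9} - A\right) = 6 \left(3 \cdot \frac{1}{9} - A\right) = 6 \left(\frac{1}{3} - A\right) = 2 - 6 A$)
$\left(-25089 + 4064\right) + m{\left(12 \cdot 7,31 \cdot 6 \right)} = \left(-25089 + 4064\right) + \left(2 - 6 \cdot 31 \cdot 6\right) = -21025 + \left(2 - 1116\right) = -21025 - 1114 = -22139$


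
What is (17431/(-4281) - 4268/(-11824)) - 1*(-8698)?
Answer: 110023065719/12654636 ≈ 8694.3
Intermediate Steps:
(17431/(-4281) - 4268/(-11824)) - 1*(-8698) = (17431*(-1/4281) - 4268*(-1/11824)) + 8698 = (-17431/4281 + 1067/2956) + 8698 = -46958209/12654636 + 8698 = 110023065719/12654636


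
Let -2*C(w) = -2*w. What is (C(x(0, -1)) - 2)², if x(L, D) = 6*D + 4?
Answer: 16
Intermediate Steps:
x(L, D) = 4 + 6*D
C(w) = w (C(w) = -(-1)*w = w)
(C(x(0, -1)) - 2)² = ((4 + 6*(-1)) - 2)² = ((4 - 6) - 2)² = (-2 - 2)² = (-4)² = 16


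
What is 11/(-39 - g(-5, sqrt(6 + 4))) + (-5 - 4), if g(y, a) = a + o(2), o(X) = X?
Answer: -15490/1671 + 11*sqrt(10)/1671 ≈ -9.2491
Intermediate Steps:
g(y, a) = 2 + a (g(y, a) = a + 2 = 2 + a)
11/(-39 - g(-5, sqrt(6 + 4))) + (-5 - 4) = 11/(-39 - (2 + sqrt(6 + 4))) + (-5 - 4) = 11/(-39 - (2 + sqrt(10))) - 9 = 11/(-39 + (-2 - sqrt(10))) - 9 = 11/(-41 - sqrt(10)) - 9 = -9 + 11/(-41 - sqrt(10))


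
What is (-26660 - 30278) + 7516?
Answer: -49422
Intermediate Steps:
(-26660 - 30278) + 7516 = -56938 + 7516 = -49422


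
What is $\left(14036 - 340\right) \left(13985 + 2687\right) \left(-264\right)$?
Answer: $-60281683968$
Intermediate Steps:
$\left(14036 - 340\right) \left(13985 + 2687\right) \left(-264\right) = 13696 \cdot 16672 \left(-264\right) = 228339712 \left(-264\right) = -60281683968$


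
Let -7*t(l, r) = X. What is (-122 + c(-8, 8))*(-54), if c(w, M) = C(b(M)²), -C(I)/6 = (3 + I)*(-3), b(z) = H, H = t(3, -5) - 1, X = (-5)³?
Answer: -13354200/49 ≈ -2.7253e+5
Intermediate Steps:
X = -125
t(l, r) = 125/7 (t(l, r) = -⅐*(-125) = 125/7)
H = 118/7 (H = 125/7 - 1 = 118/7 ≈ 16.857)
b(z) = 118/7
C(I) = 54 + 18*I (C(I) = -6*(3 + I)*(-3) = -6*(-9 - 3*I) = 54 + 18*I)
c(w, M) = 253278/49 (c(w, M) = 54 + 18*(118/7)² = 54 + 18*(13924/49) = 54 + 250632/49 = 253278/49)
(-122 + c(-8, 8))*(-54) = (-122 + 253278/49)*(-54) = (247300/49)*(-54) = -13354200/49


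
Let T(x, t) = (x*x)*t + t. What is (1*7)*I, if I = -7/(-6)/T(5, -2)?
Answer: -49/312 ≈ -0.15705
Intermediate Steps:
T(x, t) = t + t*x² (T(x, t) = x²*t + t = t*x² + t = t + t*x²)
I = -7/312 (I = -7/(-6)/((-2*(1 + 5²))) = -7*(-⅙)/((-2*(1 + 25))) = -(-7)/(6*((-2*26))) = -(-7)/(6*(-52)) = -(-7)*(-1)/(6*52) = -1*7/312 = -7/312 ≈ -0.022436)
(1*7)*I = (1*7)*(-7/312) = 7*(-7/312) = -49/312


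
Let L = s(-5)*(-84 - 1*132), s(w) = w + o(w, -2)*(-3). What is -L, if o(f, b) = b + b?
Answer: 1512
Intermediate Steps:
o(f, b) = 2*b
s(w) = 12 + w (s(w) = w + (2*(-2))*(-3) = w - 4*(-3) = w + 12 = 12 + w)
L = -1512 (L = (12 - 5)*(-84 - 1*132) = 7*(-84 - 132) = 7*(-216) = -1512)
-L = -1*(-1512) = 1512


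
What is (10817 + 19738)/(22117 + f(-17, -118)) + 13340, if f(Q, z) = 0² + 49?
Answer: 295724995/22166 ≈ 13341.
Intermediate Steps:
f(Q, z) = 49 (f(Q, z) = 0 + 49 = 49)
(10817 + 19738)/(22117 + f(-17, -118)) + 13340 = (10817 + 19738)/(22117 + 49) + 13340 = 30555/22166 + 13340 = 295724995/22166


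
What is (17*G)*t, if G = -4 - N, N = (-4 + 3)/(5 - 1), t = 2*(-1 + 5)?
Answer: -510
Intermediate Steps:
t = 8 (t = 2*4 = 8)
N = -¼ (N = -1/4 = -1*¼ = -¼ ≈ -0.25000)
G = -15/4 (G = -4 - 1*(-¼) = -4 + ¼ = -15/4 ≈ -3.7500)
(17*G)*t = (17*(-15/4))*8 = -255/4*8 = -510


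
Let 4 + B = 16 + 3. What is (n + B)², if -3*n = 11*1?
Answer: 1156/9 ≈ 128.44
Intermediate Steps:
n = -11/3 ≈ -3.6667
B = 15 (B = -4 + (16 + 3) = -4 + 19 = 15)
(n + B)² = (-11/3 + 15)² = (34/3)² = 1156/9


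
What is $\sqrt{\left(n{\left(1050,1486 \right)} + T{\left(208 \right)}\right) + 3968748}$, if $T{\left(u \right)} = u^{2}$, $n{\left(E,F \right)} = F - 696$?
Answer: $\sqrt{4012802} \approx 2003.2$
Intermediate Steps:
$n{\left(E,F \right)} = -696 + F$
$\sqrt{\left(n{\left(1050,1486 \right)} + T{\left(208 \right)}\right) + 3968748} = \sqrt{\left(\left(-696 + 1486\right) + 208^{2}\right) + 3968748} = \sqrt{\left(790 + 43264\right) + 3968748} = \sqrt{44054 + 3968748} = \sqrt{4012802}$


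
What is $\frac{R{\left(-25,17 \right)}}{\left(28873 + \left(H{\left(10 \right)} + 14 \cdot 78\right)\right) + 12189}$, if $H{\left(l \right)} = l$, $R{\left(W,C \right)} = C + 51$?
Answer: $\frac{17}{10541} \approx 0.0016128$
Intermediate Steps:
$R{\left(W,C \right)} = 51 + C$
$\frac{R{\left(-25,17 \right)}}{\left(28873 + \left(H{\left(10 \right)} + 14 \cdot 78\right)\right) + 12189} = \frac{51 + 17}{\left(28873 + \left(10 + 14 \cdot 78\right)\right) + 12189} = \frac{68}{\left(28873 + \left(10 + 1092\right)\right) + 12189} = \frac{68}{\left(28873 + 1102\right) + 12189} = \frac{68}{29975 + 12189} = \frac{68}{42164} = 68 \cdot \frac{1}{42164} = \frac{17}{10541}$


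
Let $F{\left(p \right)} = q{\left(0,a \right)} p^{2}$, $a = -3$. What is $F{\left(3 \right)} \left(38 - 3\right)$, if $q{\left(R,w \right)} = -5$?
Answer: $-1575$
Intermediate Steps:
$F{\left(p \right)} = - 5 p^{2}$
$F{\left(3 \right)} \left(38 - 3\right) = - 5 \cdot 3^{2} \left(38 - 3\right) = \left(-5\right) 9 \cdot 35 = \left(-45\right) 35 = -1575$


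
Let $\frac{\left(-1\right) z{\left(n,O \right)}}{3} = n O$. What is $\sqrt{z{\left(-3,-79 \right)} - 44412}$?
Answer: $13 i \sqrt{267} \approx 212.42 i$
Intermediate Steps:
$z{\left(n,O \right)} = - 3 O n$ ($z{\left(n,O \right)} = - 3 n O = - 3 O n$)
$\sqrt{z{\left(-3,-79 \right)} - 44412} = \sqrt{\left(-3\right) \left(-79\right) \left(-3\right) - 44412} = \sqrt{-711 - 44412} = \sqrt{-45123} = 13 i \sqrt{267}$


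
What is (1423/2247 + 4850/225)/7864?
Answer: 149575/53011224 ≈ 0.0028216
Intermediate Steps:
(1423/2247 + 4850/225)/7864 = (1423*(1/2247) + 4850*(1/225))*(1/7864) = (1423/2247 + 194/9)*(1/7864) = (149575/6741)*(1/7864) = 149575/53011224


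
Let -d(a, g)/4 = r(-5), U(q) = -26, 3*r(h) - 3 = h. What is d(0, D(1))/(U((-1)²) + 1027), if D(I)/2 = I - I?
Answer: 8/3003 ≈ 0.0026640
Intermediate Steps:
r(h) = 1 + h/3
D(I) = 0 (D(I) = 2*(I - I) = 2*0 = 0)
d(a, g) = 8/3 (d(a, g) = -4*(1 + (⅓)*(-5)) = -4*(1 - 5/3) = -4*(-⅔) = 8/3)
d(0, D(1))/(U((-1)²) + 1027) = 8/(3*(-26 + 1027)) = (8/3)/1001 = (8/3)*(1/1001) = 8/3003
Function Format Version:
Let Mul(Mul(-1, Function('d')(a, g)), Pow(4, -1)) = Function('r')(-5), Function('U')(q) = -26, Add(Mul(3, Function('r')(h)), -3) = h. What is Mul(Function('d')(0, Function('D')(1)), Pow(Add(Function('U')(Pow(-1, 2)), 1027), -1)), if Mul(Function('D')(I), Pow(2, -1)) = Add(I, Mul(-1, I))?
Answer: Rational(8, 3003) ≈ 0.0026640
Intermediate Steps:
Function('r')(h) = Add(1, Mul(Rational(1, 3), h))
Function('D')(I) = 0 (Function('D')(I) = Mul(2, Add(I, Mul(-1, I))) = Mul(2, 0) = 0)
Function('d')(a, g) = Rational(8, 3) (Function('d')(a, g) = Mul(-4, Add(1, Mul(Rational(1, 3), -5))) = Mul(-4, Add(1, Rational(-5, 3))) = Mul(-4, Rational(-2, 3)) = Rational(8, 3))
Mul(Function('d')(0, Function('D')(1)), Pow(Add(Function('U')(Pow(-1, 2)), 1027), -1)) = Mul(Rational(8, 3), Pow(Add(-26, 1027), -1)) = Mul(Rational(8, 3), Pow(1001, -1)) = Mul(Rational(8, 3), Rational(1, 1001)) = Rational(8, 3003)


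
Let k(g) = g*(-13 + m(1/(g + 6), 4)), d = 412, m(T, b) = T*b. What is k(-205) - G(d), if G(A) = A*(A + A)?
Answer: -67026957/199 ≈ -3.3682e+5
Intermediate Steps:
k(g) = g*(-13 + 4/(6 + g)) (k(g) = g*(-13 + 4/(g + 6)) = g*(-13 + 4/(6 + g)))
G(A) = 2*A² (G(A) = A*(2*A) = 2*A²)
k(-205) - G(d) = -1*(-205)*(74 + 13*(-205))/(6 - 205) - 2*412² = -1*(-205)*(74 - 2665)/(-199) - 2*169744 = -1*(-205)*(-1/199)*(-2591) - 1*339488 = 531155/199 - 339488 = -67026957/199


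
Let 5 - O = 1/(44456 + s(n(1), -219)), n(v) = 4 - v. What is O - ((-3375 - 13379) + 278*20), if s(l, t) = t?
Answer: 495410162/44237 ≈ 11199.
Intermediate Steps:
O = 221184/44237 (O = 5 - 1/(44456 - 219) = 5 - 1/44237 = 221184/44237 ≈ 5.0000)
O - ((-3375 - 13379) + 278*20) = 221184/44237 - ((-3375 - 13379) + 278*20) = 221184/44237 - (-16754 + 5560) = 221184/44237 - 1*(-11194) = 221184/44237 + 11194 = 495410162/44237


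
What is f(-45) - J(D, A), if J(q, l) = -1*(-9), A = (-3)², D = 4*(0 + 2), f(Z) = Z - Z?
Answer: -9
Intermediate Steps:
f(Z) = 0
D = 8 (D = 4*2 = 8)
A = 9
J(q, l) = 9
f(-45) - J(D, A) = 0 - 1*9 = 0 - 9 = -9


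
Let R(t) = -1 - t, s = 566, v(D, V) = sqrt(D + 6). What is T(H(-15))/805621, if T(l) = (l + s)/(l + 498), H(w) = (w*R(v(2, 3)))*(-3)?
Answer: 73271/50756539863 + 680*sqrt(2)/16918846621 ≈ 1.5004e-6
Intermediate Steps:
v(D, V) = sqrt(6 + D)
H(w) = -3*w*(-1 - 2*sqrt(2)) (H(w) = (w*(-1 - sqrt(6 + 2)))*(-3) = (w*(-1 - sqrt(8)))*(-3) = (w*(-1 - 2*sqrt(2)))*(-3) = -3*w*(-1 - 2*sqrt(2)))
T(l) = (566 + l)/(498 + l) (T(l) = (l + 566)/(l + 498) = (566 + l)/(498 + l))
T(H(-15))/805621 = ((566 + 3*(-15)*(1 + 2*sqrt(2)))/(498 + 3*(-15)*(1 + 2*sqrt(2))))/805621 = ((566 + (-45 - 90*sqrt(2)))/(498 + (-45 - 90*sqrt(2))))*(1/805621) = ((521 - 90*sqrt(2))/(453 - 90*sqrt(2)))*(1/805621) = (521 - 90*sqrt(2))/(805621*(453 - 90*sqrt(2)))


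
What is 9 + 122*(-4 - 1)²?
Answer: 3059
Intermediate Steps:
9 + 122*(-4 - 1)² = 9 + 122*(-5)² = 9 + 122*25 = 9 + 3050 = 3059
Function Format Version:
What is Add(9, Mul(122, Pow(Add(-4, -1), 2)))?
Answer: 3059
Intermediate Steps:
Add(9, Mul(122, Pow(Add(-4, -1), 2))) = Add(9, Mul(122, Pow(-5, 2))) = Add(9, Mul(122, 25)) = Add(9, 3050) = 3059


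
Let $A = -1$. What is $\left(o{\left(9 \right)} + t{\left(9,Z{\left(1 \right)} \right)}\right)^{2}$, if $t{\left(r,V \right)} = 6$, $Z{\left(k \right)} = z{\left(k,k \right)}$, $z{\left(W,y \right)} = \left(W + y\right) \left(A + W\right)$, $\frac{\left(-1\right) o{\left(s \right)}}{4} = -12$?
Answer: $2916$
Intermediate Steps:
$o{\left(s \right)} = 48$ ($o{\left(s \right)} = \left(-4\right) \left(-12\right) = 48$)
$z{\left(W,y \right)} = \left(-1 + W\right) \left(W + y\right)$ ($z{\left(W,y \right)} = \left(W + y\right) \left(-1 + W\right) = \left(-1 + W\right) \left(W + y\right)$)
$Z{\left(k \right)} = - 2 k + 2 k^{2}$ ($Z{\left(k \right)} = k^{2} - k - k + k k = k^{2} - k - k + k^{2} = - 2 k + 2 k^{2}$)
$\left(o{\left(9 \right)} + t{\left(9,Z{\left(1 \right)} \right)}\right)^{2} = \left(48 + 6\right)^{2} = 54^{2} = 2916$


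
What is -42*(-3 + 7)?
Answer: -168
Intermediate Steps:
-42*(-3 + 7) = -42*4 = -168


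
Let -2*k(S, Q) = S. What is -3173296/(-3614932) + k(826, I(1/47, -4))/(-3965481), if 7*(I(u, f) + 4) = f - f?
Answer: 3146284490573/3583736040573 ≈ 0.87793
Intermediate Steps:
I(u, f) = -4 (I(u, f) = -4 + (f - f)/7 = -4 + (⅐)*0 = -4 + 0 = -4)
k(S, Q) = -S/2
-3173296/(-3614932) + k(826, I(1/47, -4))/(-3965481) = -3173296/(-3614932) - ½*826/(-3965481) = -3173296*(-1/3614932) - 413*(-1/3965481) = 793324/903733 + 413/3965481 = 3146284490573/3583736040573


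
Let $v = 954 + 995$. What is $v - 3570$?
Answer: $-1621$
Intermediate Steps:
$v = 1949$
$v - 3570 = 1949 - 3570 = -1621$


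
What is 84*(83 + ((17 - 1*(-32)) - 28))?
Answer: 8736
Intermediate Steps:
84*(83 + ((17 - 1*(-32)) - 28)) = 84*(83 + ((17 + 32) - 28)) = 84*(83 + (49 - 28)) = 84*(83 + 21) = 84*104 = 8736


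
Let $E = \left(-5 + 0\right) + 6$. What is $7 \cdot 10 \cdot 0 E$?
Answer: $0$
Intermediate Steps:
$E = 1$ ($E = -5 + 6 = 1$)
$7 \cdot 10 \cdot 0 E = 7 \cdot 10 \cdot 0 \cdot 1 = 7 \cdot 0 \cdot 1 = 0 \cdot 1 = 0$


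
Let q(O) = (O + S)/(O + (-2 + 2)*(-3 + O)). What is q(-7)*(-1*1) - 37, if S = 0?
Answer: -38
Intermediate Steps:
q(O) = 1 (q(O) = (O + 0)/(O + (-2 + 2)*(-3 + O)) = O/(O + 0*(-3 + O)) = O/(O + 0) = O/O = 1)
q(-7)*(-1*1) - 37 = 1*(-1*1) - 37 = 1*(-1) - 37 = -1 - 37 = -38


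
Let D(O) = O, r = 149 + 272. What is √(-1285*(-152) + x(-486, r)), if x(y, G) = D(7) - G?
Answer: √194906 ≈ 441.48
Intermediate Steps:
r = 421
x(y, G) = 7 - G
√(-1285*(-152) + x(-486, r)) = √(-1285*(-152) + (7 - 1*421)) = √(195320 + (7 - 421)) = √(195320 - 414) = √194906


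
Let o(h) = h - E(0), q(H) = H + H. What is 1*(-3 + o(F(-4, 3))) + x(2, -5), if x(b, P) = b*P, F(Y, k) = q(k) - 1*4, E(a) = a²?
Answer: -11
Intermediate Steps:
q(H) = 2*H
F(Y, k) = -4 + 2*k (F(Y, k) = 2*k - 1*4 = 2*k - 4 = -4 + 2*k)
o(h) = h (o(h) = h - 1*0² = h - 1*0 = h + 0 = h)
x(b, P) = P*b
1*(-3 + o(F(-4, 3))) + x(2, -5) = 1*(-3 + (-4 + 2*3)) - 5*2 = 1*(-3 + (-4 + 6)) - 10 = 1*(-3 + 2) - 10 = 1*(-1) - 10 = -1 - 10 = -11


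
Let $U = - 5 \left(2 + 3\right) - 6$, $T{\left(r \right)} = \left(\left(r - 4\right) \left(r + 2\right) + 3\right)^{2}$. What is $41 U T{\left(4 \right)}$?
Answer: $-11439$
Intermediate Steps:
$T{\left(r \right)} = \left(3 + \left(-4 + r\right) \left(2 + r\right)\right)^{2}$ ($T{\left(r \right)} = \left(\left(-4 + r\right) \left(2 + r\right) + 3\right)^{2} = \left(3 + \left(-4 + r\right) \left(2 + r\right)\right)^{2}$)
$U = -31$ ($U = \left(-5\right) 5 - 6 = -25 - 6 = -31$)
$41 U T{\left(4 \right)} = 41 \left(-31\right) \left(5 - 4^{2} + 2 \cdot 4\right)^{2} = - 1271 \left(5 - 16 + 8\right)^{2} = - 1271 \left(-3\right)^{2} = \left(-1271\right) 9 = -11439$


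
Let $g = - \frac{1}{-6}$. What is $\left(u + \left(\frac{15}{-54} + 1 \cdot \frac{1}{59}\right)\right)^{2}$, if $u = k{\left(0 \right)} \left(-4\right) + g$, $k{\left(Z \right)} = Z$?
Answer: $\frac{2500}{281961} \approx 0.0088665$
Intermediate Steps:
$g = \frac{1}{6}$ ($g = \left(-1\right) \left(- \frac{1}{6}\right) = \frac{1}{6} \approx 0.16667$)
$u = \frac{1}{6}$ ($u = 0 \left(-4\right) + \frac{1}{6} = 0 + \frac{1}{6} = \frac{1}{6} \approx 0.16667$)
$\left(u + \left(\frac{15}{-54} + 1 \cdot \frac{1}{59}\right)\right)^{2} = \left(\frac{1}{6} + \left(\frac{15}{-54} + 1 \cdot \frac{1}{59}\right)\right)^{2} = \left(\frac{1}{6} + \left(15 \left(- \frac{1}{54}\right) + 1 \cdot \frac{1}{59}\right)\right)^{2} = \left(\frac{1}{6} + \left(- \frac{5}{18} + \frac{1}{59}\right)\right)^{2} = \left(\frac{1}{6} - \frac{277}{1062}\right)^{2} = \left(- \frac{50}{531}\right)^{2} = \frac{2500}{281961}$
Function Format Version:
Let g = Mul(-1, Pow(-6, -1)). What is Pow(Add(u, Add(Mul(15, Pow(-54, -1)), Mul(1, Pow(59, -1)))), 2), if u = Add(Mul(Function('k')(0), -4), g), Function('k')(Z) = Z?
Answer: Rational(2500, 281961) ≈ 0.0088665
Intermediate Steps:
g = Rational(1, 6) (g = Mul(-1, Rational(-1, 6)) = Rational(1, 6) ≈ 0.16667)
u = Rational(1, 6) (u = Add(Mul(0, -4), Rational(1, 6)) = Add(0, Rational(1, 6)) = Rational(1, 6) ≈ 0.16667)
Pow(Add(u, Add(Mul(15, Pow(-54, -1)), Mul(1, Pow(59, -1)))), 2) = Pow(Add(Rational(1, 6), Add(Mul(15, Pow(-54, -1)), Mul(1, Pow(59, -1)))), 2) = Pow(Add(Rational(1, 6), Add(Mul(15, Rational(-1, 54)), Mul(1, Rational(1, 59)))), 2) = Pow(Add(Rational(1, 6), Add(Rational(-5, 18), Rational(1, 59))), 2) = Pow(Add(Rational(1, 6), Rational(-277, 1062)), 2) = Pow(Rational(-50, 531), 2) = Rational(2500, 281961)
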